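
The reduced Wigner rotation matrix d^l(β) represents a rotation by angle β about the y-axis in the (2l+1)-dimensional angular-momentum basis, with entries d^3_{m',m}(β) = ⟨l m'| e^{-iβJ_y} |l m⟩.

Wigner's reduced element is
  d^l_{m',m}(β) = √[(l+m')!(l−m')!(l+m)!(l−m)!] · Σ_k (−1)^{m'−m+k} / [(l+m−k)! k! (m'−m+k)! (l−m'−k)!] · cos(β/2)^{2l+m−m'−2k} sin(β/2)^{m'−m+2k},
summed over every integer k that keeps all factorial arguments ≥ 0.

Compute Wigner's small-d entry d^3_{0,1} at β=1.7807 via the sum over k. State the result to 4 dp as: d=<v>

d^3_{0,1}(β=1.7807) via Wigner's sum:
Half-angle: c=0.629140, s=0.777292. N=√(6·6·24·2)=41.569219
k∈{1,2,3} keeps every argument non-negative
  k=1: (−1)^0·41.5692/(12)·0.6291^5·0.7773^1 = +0.265406
  k=2: (−1)^1·41.5692/(4)·0.6291^3·0.7773^3 = -1.215364
  k=3: (−1)^2·41.5692/(12)·0.6291^1·0.7773^5 = +0.618385
d^3_{0,1}(1.7807) = +0.265406 -1.215364 +0.618385 = -0.331573

d=-0.3316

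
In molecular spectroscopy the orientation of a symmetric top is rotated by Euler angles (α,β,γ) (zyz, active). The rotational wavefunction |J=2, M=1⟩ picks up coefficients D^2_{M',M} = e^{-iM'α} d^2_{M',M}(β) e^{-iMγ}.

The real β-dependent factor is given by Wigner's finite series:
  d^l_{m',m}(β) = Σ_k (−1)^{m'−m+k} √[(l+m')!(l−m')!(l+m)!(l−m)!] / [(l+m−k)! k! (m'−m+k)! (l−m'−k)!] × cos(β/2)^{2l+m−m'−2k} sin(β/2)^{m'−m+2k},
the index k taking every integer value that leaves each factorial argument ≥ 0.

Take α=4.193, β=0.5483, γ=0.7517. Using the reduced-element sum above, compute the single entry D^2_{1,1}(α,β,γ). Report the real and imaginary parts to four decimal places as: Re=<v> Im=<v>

Re=0.1508 Im=0.6374

Split into d^2_{1,1}(β=0.5483) × two z-phases.
Half-angle: c=0.962656, s=0.270729. N=√(6·1·6·1)=6.000000
k∈{0,1} keeps every argument non-negative
  k=0: (−1)^0·6.0000/(6)·0.9627^4·0.2707^0 = +0.858784
  k=1: (−1)^1·6.0000/(2)·0.9627^2·0.2707^2 = -0.203766
d^2_{1,1}(0.5483) = +0.858784 -0.203766 = +0.655018
Phases: e^{-i·(1)·4.193}=-0.496350+0.868123i, e^{-i·(1)·0.7517}=+0.730529-0.682882i ⇒ D=+0.150803+0.637422i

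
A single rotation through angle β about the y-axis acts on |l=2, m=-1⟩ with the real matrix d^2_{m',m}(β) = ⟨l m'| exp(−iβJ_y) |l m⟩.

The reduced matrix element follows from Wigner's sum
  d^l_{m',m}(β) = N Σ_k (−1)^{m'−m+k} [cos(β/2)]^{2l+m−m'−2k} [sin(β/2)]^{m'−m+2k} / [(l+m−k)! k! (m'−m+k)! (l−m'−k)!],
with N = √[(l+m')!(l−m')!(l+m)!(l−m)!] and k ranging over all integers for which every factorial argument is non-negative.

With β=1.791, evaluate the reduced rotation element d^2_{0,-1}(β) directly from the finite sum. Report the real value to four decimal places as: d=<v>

d=0.2611

d^2_{0,-1}(β=1.791) via Wigner's sum:
Half-angle: c=0.625129, s=0.780522. N=√(2·2·1·6)=4.898979
Admissible k: 0..1 (factorial args all ≥0)
  k=0: (−1)^1·4.8990/(2)·0.6251^3·0.7805^1 = -0.467056
  k=1: (−1)^2·4.8990/(2)·0.6251^1·0.7805^3 = +0.728115
d^2_{0,-1}(1.791) = -0.467056 +0.728115 = +0.261059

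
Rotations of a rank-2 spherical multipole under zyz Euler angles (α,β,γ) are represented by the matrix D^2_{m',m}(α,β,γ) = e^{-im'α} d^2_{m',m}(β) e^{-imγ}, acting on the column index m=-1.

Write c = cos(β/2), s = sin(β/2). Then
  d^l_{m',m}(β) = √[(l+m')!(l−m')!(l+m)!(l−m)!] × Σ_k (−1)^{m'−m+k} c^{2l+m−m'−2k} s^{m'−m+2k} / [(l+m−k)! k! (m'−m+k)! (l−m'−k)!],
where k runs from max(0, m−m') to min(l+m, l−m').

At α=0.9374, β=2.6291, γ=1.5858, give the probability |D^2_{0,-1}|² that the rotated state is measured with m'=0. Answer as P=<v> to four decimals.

P=0.2739

First d^2_{0,-1}(β=2.6291), then the phase factors e^{-i(0)α} and e^{-i(-1)γ}:
c=cos(2.6291/2)=0.253451, s=sin(2.6291/2)=0.967348; N=√[2·2·1·6]=4.898979
The bounds max(0,m−m')=0 and min(l+m,l−m')=1 give 2 terms
  k=0: (−1)^1·4.8990/(2)·0.2535^3·0.9673^1 = -0.038578
  k=1: (−1)^2·4.8990/(2)·0.2535^1·0.9673^3 = +0.561977
d^2_{0,-1}(2.6291) = -0.038578 +0.561977 = +0.523399
|D^2_{0,-1}|² = |d^2_{0,-1}(β)|² = (+0.523399)² = 0.273946 (the z-rotation phases have unit modulus)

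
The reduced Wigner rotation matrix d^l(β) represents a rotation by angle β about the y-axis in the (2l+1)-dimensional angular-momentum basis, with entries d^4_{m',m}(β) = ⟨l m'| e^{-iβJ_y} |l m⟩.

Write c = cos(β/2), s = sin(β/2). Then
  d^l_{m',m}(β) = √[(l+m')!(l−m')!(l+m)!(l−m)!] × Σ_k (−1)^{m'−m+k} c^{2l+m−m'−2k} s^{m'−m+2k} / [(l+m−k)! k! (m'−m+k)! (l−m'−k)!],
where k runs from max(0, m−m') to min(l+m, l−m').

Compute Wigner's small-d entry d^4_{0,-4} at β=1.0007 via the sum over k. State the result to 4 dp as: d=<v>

d=0.2626

d^4_{0,-4}(β=1.0007) via Wigner's sum:
Half-angle: c=0.877415, s=0.479733. N=√(24·24·1·40320)=4819.161753
Admissible k: 0..0 (factorial args all ≥0)
  k=0: (−1)^4·4819.1618/(576)·0.8774^4·0.4797^4 = +0.262643
d^4_{0,-4}(1.0007) = +0.262643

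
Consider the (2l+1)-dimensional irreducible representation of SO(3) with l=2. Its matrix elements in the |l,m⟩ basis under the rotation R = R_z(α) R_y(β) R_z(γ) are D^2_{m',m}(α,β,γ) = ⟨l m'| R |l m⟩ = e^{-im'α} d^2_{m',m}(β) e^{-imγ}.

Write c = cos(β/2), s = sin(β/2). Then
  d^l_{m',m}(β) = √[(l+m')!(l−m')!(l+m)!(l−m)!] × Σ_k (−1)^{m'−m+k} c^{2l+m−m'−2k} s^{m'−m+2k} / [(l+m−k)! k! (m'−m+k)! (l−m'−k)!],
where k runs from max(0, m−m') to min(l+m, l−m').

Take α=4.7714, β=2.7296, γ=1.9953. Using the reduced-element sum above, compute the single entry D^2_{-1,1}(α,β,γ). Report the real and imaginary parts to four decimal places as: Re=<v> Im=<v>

Re=0.7451 Im=-0.2851

First d^2_{-1,1}(β=2.7296), then the phase factors e^{-i(-1)α} and e^{-i(1)γ}:
c=cos(2.7296/2)=0.204543, s=sin(2.7296/2)=0.978858; N=√[1·6·6·1]=6.000000
The bounds max(0,m−m')=2 and min(l+m,l−m')=3 give 2 terms
  k=2: (−1)^0·6.0000/(2)·0.2045^2·0.9789^2 = +0.120262
  k=3: (−1)^1·6.0000/(6)·0.2045^0·0.9789^4 = -0.918075
d^2_{-1,1}(2.7296) = +0.120262 -0.918075 = -0.797813
Attach z-rotation phases: D = e^{-i(-1)(4.7714)}·(-0.797813)·e^{-i(1)(1.9953)} = +0.745116-0.285146i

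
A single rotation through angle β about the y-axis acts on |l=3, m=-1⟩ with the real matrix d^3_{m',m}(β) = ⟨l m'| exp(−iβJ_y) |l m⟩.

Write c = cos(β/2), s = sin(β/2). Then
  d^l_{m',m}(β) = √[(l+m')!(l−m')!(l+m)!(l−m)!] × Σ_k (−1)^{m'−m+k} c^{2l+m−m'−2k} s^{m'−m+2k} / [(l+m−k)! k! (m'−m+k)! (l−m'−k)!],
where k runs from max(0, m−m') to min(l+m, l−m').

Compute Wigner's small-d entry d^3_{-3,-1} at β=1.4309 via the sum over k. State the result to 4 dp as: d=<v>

d=0.5409

d^3_{-3,-1}(β=1.4309) via Wigner's sum:
Half-angle: c=0.754798, s=0.655957. N=√(1·720·2·24)=185.903201
Admissible k: 2..2 (factorial args all ≥0)
  k=2: (−1)^0·185.9032/(48)·0.7548^4·0.6560^2 = +0.540904
d^3_{-3,-1}(1.4309) = +0.540904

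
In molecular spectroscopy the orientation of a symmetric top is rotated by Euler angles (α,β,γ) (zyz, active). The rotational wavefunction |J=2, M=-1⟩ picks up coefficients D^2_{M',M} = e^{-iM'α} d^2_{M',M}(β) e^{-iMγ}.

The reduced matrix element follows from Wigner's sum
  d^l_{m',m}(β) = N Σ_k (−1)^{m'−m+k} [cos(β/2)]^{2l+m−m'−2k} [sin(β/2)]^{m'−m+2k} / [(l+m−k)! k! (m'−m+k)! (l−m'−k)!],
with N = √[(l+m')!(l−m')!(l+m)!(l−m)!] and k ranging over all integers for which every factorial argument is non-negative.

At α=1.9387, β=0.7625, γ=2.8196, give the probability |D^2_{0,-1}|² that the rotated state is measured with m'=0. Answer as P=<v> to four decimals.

P=0.3742

Split into d^2_{0,-1}(β=0.7625) × two z-phases.
Half-angle: c=0.928200, s=0.372081. N=√(2·2·1·6)=4.898979
k∈{0,1} keeps every argument non-negative
  k=0: (−1)^1·4.8990/(2)·0.9282^3·0.3721^1 = -0.728850
  k=1: (−1)^2·4.8990/(2)·0.9282^1·0.3721^3 = +0.117120
d^2_{0,-1}(0.7625) = -0.728850 +0.117120 = -0.611730
|D^2_{0,-1}|² = |d^2_{0,-1}(β)|² = (-0.611730)² = 0.374214 (the z-rotation phases have unit modulus)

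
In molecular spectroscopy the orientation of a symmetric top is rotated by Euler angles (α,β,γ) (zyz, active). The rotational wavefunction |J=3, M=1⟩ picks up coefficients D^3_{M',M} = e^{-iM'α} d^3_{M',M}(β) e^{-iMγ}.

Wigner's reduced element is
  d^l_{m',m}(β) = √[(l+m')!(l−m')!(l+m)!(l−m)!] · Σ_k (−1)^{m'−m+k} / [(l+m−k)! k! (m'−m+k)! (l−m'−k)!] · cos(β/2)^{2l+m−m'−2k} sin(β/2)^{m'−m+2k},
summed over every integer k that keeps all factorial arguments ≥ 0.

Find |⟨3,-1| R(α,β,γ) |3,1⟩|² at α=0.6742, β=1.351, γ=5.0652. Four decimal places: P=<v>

Split into d^3_{-1,1}(β=1.351) × two z-phases.
c=cos(1.351/2)=0.780394, s=sin(1.351/2)=0.625288; N=√[2·24·24·2]=48.000000
Admissible k: 2..4 (factorial args all ≥0)
  k=2: (−1)^0·48.0000/(8)·0.7804^4·0.6253^2 = +0.870097
  k=3: (−1)^1·48.0000/(6)·0.7804^2·0.6253^4 = -0.744796
  k=4: (−1)^2·48.0000/(48)·0.7804^0·0.6253^6 = +0.059769
d^3_{-1,1}(1.351) = +0.870097 -0.744796 +0.059769 = +0.185070
|D^3_{-1,1}|² = |d^3_{-1,1}(β)|² = (+0.185070)² = 0.034251 (the z-rotation phases have unit modulus)

P=0.0343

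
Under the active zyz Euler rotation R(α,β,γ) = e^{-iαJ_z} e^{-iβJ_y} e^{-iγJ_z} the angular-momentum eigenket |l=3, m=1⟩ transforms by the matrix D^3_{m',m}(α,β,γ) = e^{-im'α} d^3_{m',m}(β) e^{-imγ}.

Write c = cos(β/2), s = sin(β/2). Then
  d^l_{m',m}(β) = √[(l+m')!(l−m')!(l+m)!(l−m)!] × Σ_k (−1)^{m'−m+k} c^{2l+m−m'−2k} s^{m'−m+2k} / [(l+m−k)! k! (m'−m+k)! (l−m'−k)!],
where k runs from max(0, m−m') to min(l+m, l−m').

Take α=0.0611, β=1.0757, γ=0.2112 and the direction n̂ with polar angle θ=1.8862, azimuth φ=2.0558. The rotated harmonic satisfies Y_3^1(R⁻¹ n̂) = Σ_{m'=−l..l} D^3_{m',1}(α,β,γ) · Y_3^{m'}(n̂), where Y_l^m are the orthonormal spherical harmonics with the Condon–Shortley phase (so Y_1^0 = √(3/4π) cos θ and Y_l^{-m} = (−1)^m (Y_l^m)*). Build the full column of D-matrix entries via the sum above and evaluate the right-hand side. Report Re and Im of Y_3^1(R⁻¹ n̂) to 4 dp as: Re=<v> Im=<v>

Re=-0.0179 Im=-0.0556

Need the full column D^3_{m',1} for m'=−3..3 at α=0.0611, β=1.0757, γ=0.2112.
cos(β/2)=0.858812, sin(β/2)=0.512291
d^3_{-3,1}: single k=4 term ⇒ +0.196747;  D = +0.196670-0.005489i
d^3_{-2,1}: k∈[3..4] ⇒ +0.538609 -0.095825 = +0.442784;  D = +0.441032-0.039356i
d^3_{-1,1}: k∈[2..4] ⇒ +0.856598 -0.406399 +0.018076 = +0.468275;  D = +0.463010-0.070024i
d^3_{0,1}: k∈[1..3] ⇒ +0.829083 -0.885026 +0.104971 = +0.049029;  D = +0.047939-0.010278i
d^3_{1,1}: k∈[0..2] ⇒ +0.401226 -1.142130 +0.304799 = -0.436105;  D = -0.420037+0.117289i
d^3_{2,1}: k∈[0..1] ⇒ -0.756846 +0.538609 = -0.218236;  D = -0.206219+0.071419i
d^3_{3,1}: single k=0 term ⇒ +0.552931;  D = +0.510460-0.212517i
Y_3^{m'}(θ=1.8862,φ=2.0558) and Σ D·Y over m':
  (+0.1967-0.0055i)·(+0.3561+0.0414i)  (+0.4410-0.0394i)·(+0.1620-0.2363i)  (+0.4630-0.0700i)·(+0.0743+0.1410i)  (+0.0479-0.0103i)·(+0.2916+0.0000i)  (-0.4200+0.1173i)·(-0.0743+0.1410i)  (-0.2062+0.0714i)·(+0.1620+0.2363i)  (+0.5105-0.2125i)·(-0.3561+0.0414i)
Y_3^1(R⁻¹ n̂) = -0.017911-0.055636i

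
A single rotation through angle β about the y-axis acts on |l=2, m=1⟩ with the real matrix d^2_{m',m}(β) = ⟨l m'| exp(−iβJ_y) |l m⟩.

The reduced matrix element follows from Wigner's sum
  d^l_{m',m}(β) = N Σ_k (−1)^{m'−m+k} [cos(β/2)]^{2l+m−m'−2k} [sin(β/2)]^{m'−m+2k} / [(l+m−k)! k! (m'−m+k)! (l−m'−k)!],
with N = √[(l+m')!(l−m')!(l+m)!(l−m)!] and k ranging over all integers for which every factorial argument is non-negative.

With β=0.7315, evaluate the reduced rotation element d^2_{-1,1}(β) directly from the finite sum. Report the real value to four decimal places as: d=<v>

d=0.3183

d^2_{-1,1}(β=0.7315) via Wigner's sum:
Half-angle: c=0.933856, s=0.357650. N=√(1·6·6·1)=6.000000
k∈{2,3} keeps every argument non-negative
  k=2: (−1)^0·6.0000/(2)·0.9339^2·0.3576^2 = +0.334655
  k=3: (−1)^1·6.0000/(6)·0.9339^0·0.3576^4 = -0.016362
d^2_{-1,1}(0.7315) = +0.334655 -0.016362 = +0.318293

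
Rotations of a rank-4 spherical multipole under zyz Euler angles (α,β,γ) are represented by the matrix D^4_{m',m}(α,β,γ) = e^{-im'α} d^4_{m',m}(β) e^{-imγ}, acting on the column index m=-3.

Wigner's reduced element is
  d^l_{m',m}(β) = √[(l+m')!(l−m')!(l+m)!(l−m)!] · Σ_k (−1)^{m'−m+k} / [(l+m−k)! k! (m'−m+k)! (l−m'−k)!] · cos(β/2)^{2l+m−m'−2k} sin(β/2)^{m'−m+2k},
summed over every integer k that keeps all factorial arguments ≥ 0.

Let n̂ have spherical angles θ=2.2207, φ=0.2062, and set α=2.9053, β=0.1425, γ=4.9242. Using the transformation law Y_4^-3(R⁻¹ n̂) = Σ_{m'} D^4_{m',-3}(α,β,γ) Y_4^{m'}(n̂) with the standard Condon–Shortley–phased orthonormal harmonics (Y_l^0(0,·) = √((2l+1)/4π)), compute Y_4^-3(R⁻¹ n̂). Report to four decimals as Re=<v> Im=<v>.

Need the full column D^4_{m',-3} for m'=−4..4 at α=2.9053, β=0.1425, γ=4.9242.
cos(β/2)=0.997463, sin(β/2)=0.071190
d^4_{-4,-3}: single k=1 term ⇒ +0.197806;  D = +0.060293+0.188393i
d^4_{-3,-3}: k∈[0..1] ⇒ +0.979882 -0.034939 = +0.944942;  D = -0.069339-0.942395i
d^4_{-2,-3}: k∈[0..1] ⇒ -0.261673 +0.003999 = -0.257674;  D = +0.041776-0.254265i
d^4_{-1,-3}: k∈[0..1] ⇒ +0.039617 -0.000336 = +0.039281;  D = +0.015266-0.036193i
d^4_{0,-3}: k∈[0..1] ⇒ -0.004215 +0.000021 = -0.004194;  D = +0.002489-0.003375i
d^4_{1,-3}: k∈[0..1] ⇒ +0.000336 -0.000001 = +0.000335;  D = +0.000257-0.000216i
d^4_{2,-3}: k∈[0..1] ⇒ -0.000020 +0.000000 = -0.000020;  D = +0.000018-0.000009i
d^4_{3,-3}: k∈[0..1] ⇒ +0.000001 -0.000000 = +0.000001;  D = +0.000001-0.000000i
d^4_{4,-3}: single k=0 term ⇒ -0.000000;  D = +0.000000+0.000000i
Y_4^{m'}(θ=2.2207,φ=0.2062) and Σ D·Y over m':
  (+0.0603+0.1884i)·(+0.1207-0.1306i)  (-0.0693-0.9424i)·(-0.3114+0.2216i)  (+0.0418-0.2543i)·(+0.3036-0.1328i)  (+0.0153-0.0362i)·(+0.0975-0.0204i)  (+0.0025-0.0034i)·(-0.3483+0.0000i)  (+0.0003-0.0002i)·(-0.0975-0.0204i)  (+0.0000-0.0000i)·(+0.3036+0.1328i)  (+0.0000-0.0000i)·(+0.3114+0.2216i)  (+0.0000+0.0000i)·(+0.1207+0.1306i)
Y_4^-3(R⁻¹ n̂) = +0.241105+0.207530i

Re=0.2411 Im=0.2075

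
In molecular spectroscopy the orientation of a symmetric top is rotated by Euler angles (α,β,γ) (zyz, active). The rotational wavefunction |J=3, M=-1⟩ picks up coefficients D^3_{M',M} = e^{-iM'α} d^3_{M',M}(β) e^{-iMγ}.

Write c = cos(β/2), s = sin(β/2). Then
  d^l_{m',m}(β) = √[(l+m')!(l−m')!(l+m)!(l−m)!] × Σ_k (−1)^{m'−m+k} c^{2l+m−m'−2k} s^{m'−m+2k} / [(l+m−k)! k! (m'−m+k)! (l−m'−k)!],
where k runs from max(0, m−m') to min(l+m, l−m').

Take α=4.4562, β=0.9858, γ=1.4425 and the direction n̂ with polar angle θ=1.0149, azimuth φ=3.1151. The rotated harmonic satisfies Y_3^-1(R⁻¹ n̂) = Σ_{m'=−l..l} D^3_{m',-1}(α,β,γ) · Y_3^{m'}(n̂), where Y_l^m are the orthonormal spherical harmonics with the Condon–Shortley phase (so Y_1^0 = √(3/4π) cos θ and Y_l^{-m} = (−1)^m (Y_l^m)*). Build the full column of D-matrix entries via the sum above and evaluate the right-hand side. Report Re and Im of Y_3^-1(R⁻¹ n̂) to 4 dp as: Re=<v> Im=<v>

Re=-0.0068 Im=-0.0018

Need the full column D^3_{m',-1} for m'=−3..3 at α=4.4562, β=0.9858, γ=1.4425.
cos(β/2)=0.880964, sin(β/2)=0.473183
d^3_{-3,-1}: single k=2 term ⇒ +0.522320;  D = -0.325961+0.408127i
d^3_{-2,-1}: k∈[1..2] ⇒ +0.794000 -0.458133 = +0.335867;  D = -0.200760-0.269262i
d^3_{-1,-1}: k∈[0..2] ⇒ +0.467466 -1.078899 +0.233444 = -0.377989;  D = -0.350393+0.141777i
d^3_{0,-1}: k∈[0..2] ⇒ -0.869783 +0.752789 -0.072392 = -0.189387;  D = -0.024231-0.187830i
d^3_{1,-1}: k∈[0..2] ⇒ +0.809175 -0.311259 +0.011225 = +0.509140;  D = -0.504982-0.064938i
d^3_{2,-1}: k∈[0..1] ⇒ -0.458133 +0.066085 = -0.392048;  D = -0.146903+0.363484i
d^3_{3,-1}: single k=0 term ⇒ +0.150688;  D = +0.120842+0.090023i
Y_3^{m'}(θ=1.0149,φ=3.1151) and Σ D·Y over m':
  (-0.3260+0.4081i)·(-0.2549-0.0203i)  (-0.2008-0.2693i)·(+0.3886+0.0206i)  (-0.3504+0.1418i)·(-0.1077-0.0029i)  (-0.0242-0.1878i)·(-0.3166+0.0000i)  (-0.5050-0.0649i)·(+0.1077-0.0029i)  (-0.1469+0.3635i)·(+0.3886-0.0206i)  (+0.1208+0.0900i)·(+0.2549-0.0203i)
Y_3^-1(R⁻¹ n̂) = -0.006804-0.001771i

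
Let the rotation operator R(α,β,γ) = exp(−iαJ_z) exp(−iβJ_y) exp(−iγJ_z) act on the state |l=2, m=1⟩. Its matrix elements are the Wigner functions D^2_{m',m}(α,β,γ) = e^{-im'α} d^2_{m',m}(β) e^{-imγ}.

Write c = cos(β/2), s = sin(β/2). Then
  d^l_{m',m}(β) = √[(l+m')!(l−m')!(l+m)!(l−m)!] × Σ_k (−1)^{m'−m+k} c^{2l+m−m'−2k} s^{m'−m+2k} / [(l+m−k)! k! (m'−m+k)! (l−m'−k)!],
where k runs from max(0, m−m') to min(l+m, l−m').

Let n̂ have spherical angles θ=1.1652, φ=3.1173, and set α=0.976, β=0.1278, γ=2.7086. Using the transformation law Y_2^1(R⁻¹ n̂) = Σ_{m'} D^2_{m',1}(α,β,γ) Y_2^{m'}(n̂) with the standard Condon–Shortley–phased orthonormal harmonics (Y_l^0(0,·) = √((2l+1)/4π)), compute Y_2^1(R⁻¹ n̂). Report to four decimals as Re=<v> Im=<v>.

Need the full column D^2_{m',1} for m'=−2..2 at α=0.976, β=0.1278, γ=2.7086.
cos(β/2)=0.997959, sin(β/2)=0.063857
d^2_{-2,1}: single k=3 term ⇒ +0.000520;  D = +0.000378-0.000357i
d^2_{-1,1}: k∈[2..3] ⇒ +0.012183 -0.000017 = +0.012166;  D = -0.001960-0.012008i
d^2_{0,1}: k∈[1..2] ⇒ +0.155460 -0.000637 = +0.154824;  D = -0.140536-0.064962i
d^2_{1,1}: k∈[0..1] ⇒ +0.991861 -0.012183 = +0.979678;  D = -0.838760+0.506213i
d^2_{2,1}: single k=0 term ⇒ -0.126933;  D = +0.006571-0.126763i
Y_2^{m'}(θ=1.1652,φ=3.1173) and Σ D·Y over m':
  (+0.0004-0.0004i)·(+0.3258+0.0158i)  (-0.0020-0.0120i)·(-0.2800-0.0068i)  (-0.1405-0.0650i)·(-0.1681+0.0000i)  (-0.8388+0.5062i)·(+0.2800-0.0068i)  (+0.0066-0.1268i)·(+0.3258-0.0158i)
Y_2^1(R⁻¹ n̂) = -0.207065+0.120238i

Re=-0.2071 Im=0.1202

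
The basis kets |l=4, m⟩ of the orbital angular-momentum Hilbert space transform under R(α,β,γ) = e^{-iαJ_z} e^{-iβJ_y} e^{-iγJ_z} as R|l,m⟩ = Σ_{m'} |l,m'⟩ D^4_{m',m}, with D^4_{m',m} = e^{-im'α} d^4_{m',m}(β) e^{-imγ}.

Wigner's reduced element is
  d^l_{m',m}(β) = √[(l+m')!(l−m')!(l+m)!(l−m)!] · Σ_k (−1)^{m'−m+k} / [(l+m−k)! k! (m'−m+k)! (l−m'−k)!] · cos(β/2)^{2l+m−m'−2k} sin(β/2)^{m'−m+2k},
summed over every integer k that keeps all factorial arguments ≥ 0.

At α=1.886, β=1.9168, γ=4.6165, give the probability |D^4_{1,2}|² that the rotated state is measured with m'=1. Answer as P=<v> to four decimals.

Split into d^4_{1,2}(β=1.9168) × two z-phases.
Half-angle: c=0.574830, s=0.818273. N=√(120·6·720·2)=1018.233765
k∈{1,2,3} keeps every argument non-negative
  k=1: (−1)^0·1018.2338/(240)·0.5748^7·0.8183^1 = +0.071996
  k=2: (−1)^1·1018.2338/(48)·0.5748^5·0.8183^3 = -0.729454
  k=3: (−1)^2·1018.2338/(72)·0.5748^3·0.8183^5 = +0.985426
d^4_{1,2}(1.9168) = +0.071996 -0.729454 +0.985426 = +0.327969
|D^4_{1,2}|² = |d^4_{1,2}(β)|² = (+0.327969)² = 0.107563 (the z-rotation phases have unit modulus)

P=0.1076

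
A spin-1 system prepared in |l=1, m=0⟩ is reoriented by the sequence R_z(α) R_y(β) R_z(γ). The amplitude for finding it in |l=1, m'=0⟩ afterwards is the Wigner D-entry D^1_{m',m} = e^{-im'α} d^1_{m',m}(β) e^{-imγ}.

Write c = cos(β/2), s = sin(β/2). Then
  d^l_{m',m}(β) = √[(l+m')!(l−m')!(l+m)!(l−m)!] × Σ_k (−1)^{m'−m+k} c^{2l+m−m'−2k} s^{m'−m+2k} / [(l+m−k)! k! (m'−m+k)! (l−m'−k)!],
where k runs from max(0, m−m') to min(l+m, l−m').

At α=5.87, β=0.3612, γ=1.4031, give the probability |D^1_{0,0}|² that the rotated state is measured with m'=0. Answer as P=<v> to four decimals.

D^1_{0,0}(5.87,0.3612,1.4031) = e^{-i·0·5.87}·d^1_{0,0}(0.3612)·e^{-i·0·1.4031}. Compute d first:
With c≡cos(β/2)=0.983736 and s≡sin(β/2)=0.179620, N=[1·1·1·1]^{1/2}=1.000000
k: max(0,(0)−(0))=0 … min(1+(0),1−(0))=1
  k=0: (−1)^0·1.0000/(1)·0.9837^2·0.1796^0 = +0.967737
  k=1: (−1)^1·1.0000/(1)·0.9837^0·0.1796^2 = -0.032263
d^1_{0,0}(0.3612) = +0.967737 -0.032263 = +0.935473
|D^1_{0,0}|² = |d^1_{0,0}(β)|² = (+0.935473)² = 0.875111 (the z-rotation phases have unit modulus)

P=0.8751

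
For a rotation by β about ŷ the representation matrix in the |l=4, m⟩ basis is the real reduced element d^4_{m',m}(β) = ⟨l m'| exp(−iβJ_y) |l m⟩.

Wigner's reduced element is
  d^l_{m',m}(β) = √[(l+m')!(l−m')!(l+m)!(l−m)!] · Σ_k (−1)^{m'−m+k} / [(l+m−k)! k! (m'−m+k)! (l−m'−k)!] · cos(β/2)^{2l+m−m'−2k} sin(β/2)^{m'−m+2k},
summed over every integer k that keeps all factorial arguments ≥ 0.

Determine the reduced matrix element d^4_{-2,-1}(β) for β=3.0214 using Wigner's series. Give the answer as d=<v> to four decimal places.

d^4_{-2,-1}(β=3.0214) via Wigner's sum:
With c≡cos(β/2)=0.060060 and s≡sin(β/2)=0.998195, N=[2·720·6·120]^{1/2}=1018.233765
k: max(0,(-1)−(-2))=1 … min(4+(-1),4−(-2))=3
  k=1: (−1)^0·1018.2338/(240)·0.0601^7·0.9982^1 = +0.000000
  k=2: (−1)^1·1018.2338/(48)·0.0601^5·0.9982^3 = -0.000016
  k=3: (−1)^2·1018.2338/(72)·0.0601^3·0.9982^5 = +0.003036
d^4_{-2,-1}(3.0214) = +0.000000 -0.000016 +0.003036 = +0.003020

d=0.0030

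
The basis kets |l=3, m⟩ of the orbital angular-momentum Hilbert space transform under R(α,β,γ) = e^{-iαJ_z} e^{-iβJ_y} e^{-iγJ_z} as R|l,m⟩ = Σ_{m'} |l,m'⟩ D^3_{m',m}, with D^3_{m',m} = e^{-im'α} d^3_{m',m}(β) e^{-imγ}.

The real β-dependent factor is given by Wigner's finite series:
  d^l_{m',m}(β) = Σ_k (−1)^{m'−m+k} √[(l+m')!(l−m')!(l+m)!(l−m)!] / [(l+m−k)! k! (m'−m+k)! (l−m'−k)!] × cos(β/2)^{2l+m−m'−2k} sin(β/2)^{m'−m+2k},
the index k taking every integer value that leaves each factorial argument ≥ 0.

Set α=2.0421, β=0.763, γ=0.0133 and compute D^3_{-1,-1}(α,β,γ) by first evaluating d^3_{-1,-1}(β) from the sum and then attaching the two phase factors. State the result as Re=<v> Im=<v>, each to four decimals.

Re=0.0393 Im=-0.0747

Split into d^3_{-1,-1}(β=0.763) × two z-phases.
c=cos(0.763/2)=0.928107, s=sin(0.763/2)=0.372313; N=√[2·24·2·24]=48.000000
k∈{0,1,2} keeps every argument non-negative
  k=0: (−1)^0·48.0000/(48)·0.9281^6·0.3723^0 = +0.639130
  k=1: (−1)^1·48.0000/(6)·0.9281^4·0.3723^2 = -0.822809
  k=2: (−1)^2·48.0000/(8)·0.9281^2·0.3723^4 = +0.099307
d^3_{-1,-1}(0.763) = +0.639130 -0.822809 +0.099307 = -0.084372
D = (-0.454048+0.890977i)·(-0.084372)·(+0.999912+0.013300i) = +0.039306-0.074658i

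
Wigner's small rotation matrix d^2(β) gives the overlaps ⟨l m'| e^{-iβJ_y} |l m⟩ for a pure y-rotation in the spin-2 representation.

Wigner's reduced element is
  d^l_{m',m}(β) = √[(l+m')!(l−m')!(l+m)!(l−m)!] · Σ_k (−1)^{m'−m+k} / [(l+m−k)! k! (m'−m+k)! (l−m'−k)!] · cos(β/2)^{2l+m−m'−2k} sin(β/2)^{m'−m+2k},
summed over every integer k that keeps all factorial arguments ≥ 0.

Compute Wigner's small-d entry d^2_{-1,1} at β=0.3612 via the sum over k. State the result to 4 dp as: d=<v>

d^2_{-1,1}(β=0.3612) via Wigner's sum:
Half-angle: c=0.983736, s=0.179620. N=√(1·6·6·1)=6.000000
The bounds max(0,m−m')=2 and min(l+m,l−m')=3 give 2 terms
  k=2: (−1)^0·6.0000/(2)·0.9837^2·0.1796^2 = +0.093667
  k=3: (−1)^1·6.0000/(6)·0.9837^0·0.1796^4 = -0.001041
d^2_{-1,1}(0.3612) = +0.093667 -0.001041 = +0.092626

d=0.0926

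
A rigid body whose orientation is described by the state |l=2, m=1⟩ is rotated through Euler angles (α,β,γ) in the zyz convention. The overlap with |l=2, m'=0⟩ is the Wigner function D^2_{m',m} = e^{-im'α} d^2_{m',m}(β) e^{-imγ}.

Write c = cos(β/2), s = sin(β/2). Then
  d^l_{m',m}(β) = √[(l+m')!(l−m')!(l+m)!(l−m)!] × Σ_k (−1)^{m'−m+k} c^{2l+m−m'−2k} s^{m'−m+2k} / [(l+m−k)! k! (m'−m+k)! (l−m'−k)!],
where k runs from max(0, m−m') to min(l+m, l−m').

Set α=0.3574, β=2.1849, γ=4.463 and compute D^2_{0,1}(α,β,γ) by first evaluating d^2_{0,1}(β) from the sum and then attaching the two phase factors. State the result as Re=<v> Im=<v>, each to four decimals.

D^2_{0,1}(0.3574,2.1849,4.463) = e^{-i·0·0.3574}·d^2_{0,1}(2.1849)·e^{-i·1·4.463}. Compute d first:
c=cos(2.1849/2)=0.460312, s=sin(2.1849/2)=0.887757; N=√[2·2·6·1]=4.898979
Admissible k: 1..2 (factorial args all ≥0)
  k=1: (−1)^0·4.8990/(2)·0.4603^3·0.8878^1 = +0.212093
  k=2: (−1)^1·4.8990/(2)·0.4603^1·0.8878^3 = -0.788879
d^2_{0,1}(2.1849) = +0.212093 -0.788879 = -0.576786
D = (+1.000000+0.000000i)·(-0.576786)·(-0.246812+0.969063i) = +0.142358-0.558943i

Re=0.1424 Im=-0.5589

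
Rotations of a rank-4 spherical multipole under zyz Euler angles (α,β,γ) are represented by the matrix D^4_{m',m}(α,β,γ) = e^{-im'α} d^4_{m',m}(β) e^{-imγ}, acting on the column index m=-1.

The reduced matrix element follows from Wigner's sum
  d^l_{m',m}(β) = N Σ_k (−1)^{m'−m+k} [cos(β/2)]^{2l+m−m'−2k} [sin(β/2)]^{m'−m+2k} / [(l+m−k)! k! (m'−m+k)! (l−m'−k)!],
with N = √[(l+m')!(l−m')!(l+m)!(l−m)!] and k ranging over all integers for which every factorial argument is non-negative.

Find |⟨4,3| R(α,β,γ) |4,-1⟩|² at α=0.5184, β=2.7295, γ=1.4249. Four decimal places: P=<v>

First d^4_{3,-1}(β=2.7295), then the phase factors e^{-i(3)α} and e^{-i(-1)γ}:
Half-angle: c=0.204591, s=0.978847. N=√(5040·1·6·120)=1904.940944
Admissible k: 0..1 (factorial args all ≥0)
  k=0: (−1)^4·1904.9409/(144)·0.2046^4·0.9788^4 = +0.021278
  k=1: (−1)^5·1904.9409/(240)·0.2046^2·0.9788^6 = -0.292237
d^4_{3,-1}(2.7295) = +0.021278 -0.292237 = -0.270959
|D^4_{3,-1}|² = |d^4_{3,-1}(β)|² = (-0.270959)² = 0.073419 (the z-rotation phases have unit modulus)

P=0.0734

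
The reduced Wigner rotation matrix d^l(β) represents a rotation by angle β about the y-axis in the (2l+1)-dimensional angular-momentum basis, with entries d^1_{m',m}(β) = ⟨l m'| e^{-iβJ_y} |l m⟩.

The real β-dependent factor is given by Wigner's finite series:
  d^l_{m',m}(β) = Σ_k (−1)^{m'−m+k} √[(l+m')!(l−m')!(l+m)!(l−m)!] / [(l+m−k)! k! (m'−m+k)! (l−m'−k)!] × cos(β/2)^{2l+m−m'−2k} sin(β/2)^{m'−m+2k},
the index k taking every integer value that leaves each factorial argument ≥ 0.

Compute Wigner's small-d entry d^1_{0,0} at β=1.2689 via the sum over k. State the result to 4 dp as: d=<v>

d=0.2973

d^1_{0,0}(β=1.2689) via Wigner's sum:
With c≡cos(β/2)=0.805398 and s≡sin(β/2)=0.592735, N=[1·1·1·1]^{1/2}=1.000000
The bounds max(0,m−m')=0 and min(l+m,l−m')=1 give 2 terms
  k=0: (−1)^0·1.0000/(1)·0.8054^2·0.5927^0 = +0.648666
  k=1: (−1)^1·1.0000/(1)·0.8054^0·0.5927^2 = -0.351334
d^1_{0,0}(1.2689) = +0.648666 -0.351334 = +0.297331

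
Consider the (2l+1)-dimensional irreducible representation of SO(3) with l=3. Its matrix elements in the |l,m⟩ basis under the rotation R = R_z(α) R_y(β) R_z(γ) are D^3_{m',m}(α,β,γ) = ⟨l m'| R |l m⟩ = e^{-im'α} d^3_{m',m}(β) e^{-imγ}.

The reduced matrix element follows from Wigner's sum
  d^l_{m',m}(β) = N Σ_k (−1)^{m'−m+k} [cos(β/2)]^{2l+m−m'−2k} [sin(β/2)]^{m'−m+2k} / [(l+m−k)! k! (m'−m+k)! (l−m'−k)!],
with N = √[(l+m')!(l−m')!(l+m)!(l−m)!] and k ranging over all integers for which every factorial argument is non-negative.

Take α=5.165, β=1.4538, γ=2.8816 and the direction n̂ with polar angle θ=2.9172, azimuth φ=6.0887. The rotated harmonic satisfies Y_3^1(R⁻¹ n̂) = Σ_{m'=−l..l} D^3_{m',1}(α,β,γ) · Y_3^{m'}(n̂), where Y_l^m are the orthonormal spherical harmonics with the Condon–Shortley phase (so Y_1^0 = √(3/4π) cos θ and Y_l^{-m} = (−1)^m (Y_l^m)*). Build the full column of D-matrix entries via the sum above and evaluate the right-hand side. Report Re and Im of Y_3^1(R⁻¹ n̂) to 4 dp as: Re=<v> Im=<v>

Need the full column D^3_{m',1} for m'=−3..3 at α=5.165, β=1.4538, γ=2.8816.
cos(β/2)=0.747238, sin(β/2)=0.664556
d^3_{-3,1}: single k=4 term ⇒ +0.421785;  D = +0.421319+0.019829i
d^3_{-2,1}: k∈[3..4] ⇒ +0.774466 -0.306280 = +0.468187;  D = +0.184725+0.430204i
d^3_{-1,1}: k∈[2..4] ⇒ +0.826135 -0.871235 +0.086137 = +0.041037;  D = -0.026830+0.031051i
d^3_{0,1}: k∈[1..3] ⇒ +0.536312 -1.272578 +0.335513 = -0.400753;  D = +0.387285+0.103023i
d^3_{1,1}: k∈[0..2] ⇒ +0.174082 -1.101513 +0.653426 = -0.274005;  D = +0.052453+0.268937i
d^3_{2,1}: k∈[0..1] ⇒ -0.489584 +0.774466 = +0.284883;  D = +0.227610-0.171323i
d^3_{3,1}: single k=0 term ⇒ +0.533268;  D = +0.474729+0.242914i
Y_3^{m'}(θ=2.9172,φ=6.0887) and Σ D·Y over m':
  (+0.4213+0.0198i)·(+0.0038+0.0025i)  (+0.1847+0.4302i)·(-0.0456-0.0187i)  (-0.0268+0.0311i)·(+0.2648+0.0522i)  (+0.3873+0.1030i)·(-0.6376+0.0000i)  (+0.0525+0.2689i)·(-0.2648+0.0522i)  (+0.2276-0.1713i)·(-0.0456+0.0187i)  (+0.4747+0.2429i)·(-0.0038+0.0025i)
Y_3^1(R⁻¹ n̂) = -0.291996-0.136933i

Re=-0.2920 Im=-0.1369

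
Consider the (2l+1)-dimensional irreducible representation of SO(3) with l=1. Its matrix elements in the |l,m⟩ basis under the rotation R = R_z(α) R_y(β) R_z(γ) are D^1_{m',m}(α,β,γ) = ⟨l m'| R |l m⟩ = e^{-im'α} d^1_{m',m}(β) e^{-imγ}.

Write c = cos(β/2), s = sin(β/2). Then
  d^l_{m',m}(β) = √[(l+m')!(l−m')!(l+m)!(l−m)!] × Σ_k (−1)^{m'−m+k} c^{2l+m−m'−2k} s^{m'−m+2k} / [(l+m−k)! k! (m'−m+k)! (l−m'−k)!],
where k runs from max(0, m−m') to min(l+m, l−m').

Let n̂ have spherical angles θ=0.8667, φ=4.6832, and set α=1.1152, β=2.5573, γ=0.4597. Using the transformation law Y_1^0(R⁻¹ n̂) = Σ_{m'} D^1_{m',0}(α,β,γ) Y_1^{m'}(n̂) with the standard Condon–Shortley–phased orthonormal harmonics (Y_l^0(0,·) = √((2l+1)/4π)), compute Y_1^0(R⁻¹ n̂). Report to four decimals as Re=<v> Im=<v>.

Need the full column D^1_{m',0} for m'=−1..1 at α=1.1152, β=2.5573, γ=0.4597.
cos(β/2)=0.288008, sin(β/2)=0.957628
d^1_{-1,0}: single k=1 term ⇒ +0.390047;  D = +0.171620+0.350262i
d^1_{0,0}: k∈[0..1] ⇒ +0.082949 -0.917051 = -0.834102;  D = -0.834102+0.000000i
d^1_{1,0}: single k=0 term ⇒ -0.390047;  D = -0.171620+0.350262i
Y_1^{m'}(θ=0.8667,φ=4.6832) and Σ D·Y over m':
  (+0.1716+0.3503i)·(-0.0077+0.2632i)  (-0.8341+0.0000i)·(+0.3163+0.0000i)  (-0.1716+0.3503i)·(+0.0077+0.2632i)
Y_1^0(R⁻¹ n̂) = -0.450853+0.000000i

Re=-0.4509 Im=0.0000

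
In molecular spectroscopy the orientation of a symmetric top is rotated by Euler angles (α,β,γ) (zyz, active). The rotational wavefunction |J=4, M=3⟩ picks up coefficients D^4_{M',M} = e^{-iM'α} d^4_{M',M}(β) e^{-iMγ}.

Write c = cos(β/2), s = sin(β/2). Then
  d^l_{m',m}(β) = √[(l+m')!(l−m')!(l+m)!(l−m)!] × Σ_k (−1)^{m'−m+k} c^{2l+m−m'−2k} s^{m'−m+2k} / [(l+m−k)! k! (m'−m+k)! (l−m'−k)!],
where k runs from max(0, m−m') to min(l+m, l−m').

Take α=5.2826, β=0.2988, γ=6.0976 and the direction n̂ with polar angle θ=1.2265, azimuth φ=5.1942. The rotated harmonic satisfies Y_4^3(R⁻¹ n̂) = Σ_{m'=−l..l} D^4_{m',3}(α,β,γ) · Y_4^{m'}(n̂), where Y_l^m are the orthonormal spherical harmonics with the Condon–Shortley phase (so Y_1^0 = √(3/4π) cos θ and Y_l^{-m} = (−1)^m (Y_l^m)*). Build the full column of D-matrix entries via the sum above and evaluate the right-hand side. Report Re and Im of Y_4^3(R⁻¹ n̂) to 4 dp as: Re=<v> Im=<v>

Need the full column D^4_{m',3} for m'=−4..4 at α=5.2826, β=0.2988, γ=6.0976.
cos(β/2)=0.988861, sin(β/2)=0.148845
d^4_{-4,3}: single k=7 term ⇒ +0.000005;  D = -0.000004+0.000001i
d^4_{-3,3}: k∈[6..7] ⇒ +0.000074 -0.000000 = +0.000074;  D = -0.000057-0.000048i
d^4_{-2,3}: k∈[5..6] ⇒ +0.000793 -0.000006 = +0.000787;  D = +0.000099-0.000781i
d^4_{-1,3}: k∈[4..5] ⇒ +0.006209 -0.000084 = +0.006124;  D = +0.005531-0.002630i
d^4_{0,3}: k∈[3..4] ⇒ +0.036893 -0.000836 = +0.036057;  D = +0.030611+0.019054i
d^4_{1,3}: k∈[2..3] ⇒ +0.164418 -0.006209 = +0.158209;  D = +0.002129+0.158195i
d^4_{2,3}: k∈[1..2] ⇒ +0.514924 -0.035000 = +0.479925;  D = -0.400472+0.264480i
d^4_{3,3}: k∈[0..1] ⇒ +0.914283 -0.145003 = +0.769280;  D = -0.703384-0.311516i
d^4_{4,3}: single k=0 term ⇒ -0.389246;  D = +0.059435+0.384682i
Y_4^{m'}(θ=1.2265,φ=5.1942) and Σ D·Y over m':
  (-0.0000+0.0000i)·(-0.1212-0.3256i)  (-0.0001-0.0000i)·(-0.3496-0.0441i)  (+0.0001-0.0008i)·(+0.0342-0.0493i)  (+0.0055-0.0026i)·(-0.1534-0.2934i)  (+0.0306+0.0191i)·(+0.0039+0.0000i)  (+0.0021+0.1582i)·(+0.1534-0.2934i)  (-0.4005+0.2645i)·(+0.0342+0.0493i)  (-0.7034-0.3115i)·(+0.3496-0.0441i)  (+0.0594+0.3847i)·(-0.1212+0.3256i)
Y_4^3(R⁻¹ n̂) = -0.373631-0.093402i

Re=-0.3736 Im=-0.0934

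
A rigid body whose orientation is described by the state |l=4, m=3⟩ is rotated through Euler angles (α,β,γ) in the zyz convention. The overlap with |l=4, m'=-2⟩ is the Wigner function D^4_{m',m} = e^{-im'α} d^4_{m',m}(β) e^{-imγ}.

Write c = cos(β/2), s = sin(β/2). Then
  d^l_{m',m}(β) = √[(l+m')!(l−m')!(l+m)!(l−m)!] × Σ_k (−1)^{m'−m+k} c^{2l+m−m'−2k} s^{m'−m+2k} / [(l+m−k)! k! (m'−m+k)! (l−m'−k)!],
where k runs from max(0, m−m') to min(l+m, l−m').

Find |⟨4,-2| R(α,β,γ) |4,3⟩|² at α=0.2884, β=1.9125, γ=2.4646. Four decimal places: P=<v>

First d^4_{-2,3}(β=1.9125), then the phase factors e^{-i(-2)α} and e^{-i(3)γ}:
c=cos(1.9125/2)=0.576588, s=sin(1.9125/2)=0.817035; N=√[2·720·5040·1]=2693.993318
Admissible k: 5..6 (factorial args all ≥0)
  k=5: (−1)^0·2693.9933/(240)·0.5766^3·0.8170^5 = +0.783403
  k=6: (−1)^1·2693.9933/(720)·0.5766^1·0.8170^7 = -0.524342
d^4_{-2,3}(1.9125) = +0.783403 -0.524342 = +0.259062
|D^4_{-2,3}|² = |d^4_{-2,3}(β)|² = (+0.259062)² = 0.067113 (the z-rotation phases have unit modulus)

P=0.0671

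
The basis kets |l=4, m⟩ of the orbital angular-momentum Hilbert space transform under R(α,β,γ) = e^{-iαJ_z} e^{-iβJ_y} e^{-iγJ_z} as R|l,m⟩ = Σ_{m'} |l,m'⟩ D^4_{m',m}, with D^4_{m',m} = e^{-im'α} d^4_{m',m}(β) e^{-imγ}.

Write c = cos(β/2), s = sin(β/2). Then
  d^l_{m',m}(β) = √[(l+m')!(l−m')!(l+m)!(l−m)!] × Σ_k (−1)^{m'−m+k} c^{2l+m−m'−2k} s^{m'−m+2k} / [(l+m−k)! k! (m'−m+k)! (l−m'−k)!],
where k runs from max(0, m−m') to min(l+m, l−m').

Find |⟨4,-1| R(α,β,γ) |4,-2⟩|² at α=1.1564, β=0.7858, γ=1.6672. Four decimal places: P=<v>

P=0.0499

First d^4_{-1,-2}(β=0.7858), then the phase factors e^{-i(-1)α} and e^{-i(-2)γ}:
Half-angle: c=0.923803, s=0.382869. N=√(6·120·2·720)=1018.233765
k: max(0,(-2)−(-1))=0 … min(4+(-2),4−(-1))=2
  k=0: (−1)^1·1018.2338/(240)·0.9238^7·0.3829^1 = -0.932698
  k=1: (−1)^2·1018.2338/(48)·0.9238^5·0.3829^3 = +0.801038
  k=2: (−1)^3·1018.2338/(72)·0.9238^3·0.3829^5 = -0.091728
d^4_{-1,-2}(0.7858) = -0.932698 +0.801038 -0.091728 = -0.223388
|D^4_{-1,-2}|² = |d^4_{-1,-2}(β)|² = (-0.223388)² = 0.049902 (the z-rotation phases have unit modulus)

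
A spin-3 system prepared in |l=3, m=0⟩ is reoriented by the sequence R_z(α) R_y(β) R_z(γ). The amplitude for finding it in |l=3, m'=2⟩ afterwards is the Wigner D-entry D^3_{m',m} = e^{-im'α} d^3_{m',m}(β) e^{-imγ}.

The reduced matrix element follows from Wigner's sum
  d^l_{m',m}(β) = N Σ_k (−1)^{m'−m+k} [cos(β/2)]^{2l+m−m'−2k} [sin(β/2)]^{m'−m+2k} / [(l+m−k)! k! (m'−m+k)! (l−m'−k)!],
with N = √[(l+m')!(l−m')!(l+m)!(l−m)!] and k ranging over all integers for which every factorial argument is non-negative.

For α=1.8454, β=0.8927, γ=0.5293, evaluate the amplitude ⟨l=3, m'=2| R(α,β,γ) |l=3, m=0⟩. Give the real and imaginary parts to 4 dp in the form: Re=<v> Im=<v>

Re=-0.4443 Im=0.2719

Split into d^3_{2,0}(β=0.8927) × two z-phases.
c=cos(0.8927/2)=0.902029, s=sin(0.8927/2)=0.431676; N=√[120·1·6·6]=65.726707
The bounds max(0,m−m')=0 and min(l+m,l−m')=1 give 2 terms
  k=0: (−1)^2·65.7267/(12)·0.9020^4·0.4317^2 = +0.675706
  k=1: (−1)^3·65.7267/(12)·0.9020^2·0.4317^4 = -0.154751
d^3_{2,0}(0.8927) = +0.675706 -0.154751 = +0.520955
Attach z-rotation phases: D = e^{-i(2)(1.8454)}·(+0.520955)·e^{-i(0)(0.5293)} = -0.444343+0.271945i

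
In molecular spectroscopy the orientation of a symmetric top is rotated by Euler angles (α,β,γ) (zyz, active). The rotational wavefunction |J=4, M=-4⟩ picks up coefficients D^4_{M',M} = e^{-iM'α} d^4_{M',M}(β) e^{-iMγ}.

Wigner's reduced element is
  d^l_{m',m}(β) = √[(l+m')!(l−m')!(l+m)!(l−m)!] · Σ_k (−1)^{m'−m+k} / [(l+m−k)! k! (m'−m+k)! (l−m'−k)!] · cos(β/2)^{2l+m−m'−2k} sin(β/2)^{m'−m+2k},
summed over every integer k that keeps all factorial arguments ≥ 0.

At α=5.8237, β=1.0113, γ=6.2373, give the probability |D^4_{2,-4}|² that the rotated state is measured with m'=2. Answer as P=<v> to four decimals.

P=0.0027

Split into d^4_{2,-4}(β=1.0113) × two z-phases.
With c≡cos(β/2)=0.874860 and s≡sin(β/2)=0.484376, N=[720·2·1·40320]^{1/2}=7619.763776
The bounds max(0,m−m')=0 and min(l+m,l−m')=0 give 1 term
  k=0: (−1)^6·7619.7638/(1440)·0.8749^2·0.4844^6 = +0.052306
d^4_{2,-4}(1.0113) = +0.052306
|D^4_{2,-4}|² = |d^4_{2,-4}(β)|² = (+0.052306)² = 0.002736 (the z-rotation phases have unit modulus)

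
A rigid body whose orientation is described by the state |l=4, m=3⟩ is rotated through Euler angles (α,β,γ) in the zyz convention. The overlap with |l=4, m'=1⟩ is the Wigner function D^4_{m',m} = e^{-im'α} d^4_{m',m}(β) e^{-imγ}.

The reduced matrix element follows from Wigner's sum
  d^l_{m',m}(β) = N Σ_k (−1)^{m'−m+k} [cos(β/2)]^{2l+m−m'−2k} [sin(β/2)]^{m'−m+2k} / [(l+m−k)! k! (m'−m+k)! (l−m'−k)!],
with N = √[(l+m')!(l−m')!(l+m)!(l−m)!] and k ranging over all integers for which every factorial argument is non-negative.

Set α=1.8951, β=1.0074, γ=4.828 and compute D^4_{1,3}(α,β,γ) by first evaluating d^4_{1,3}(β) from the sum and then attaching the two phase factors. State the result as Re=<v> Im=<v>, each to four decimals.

Re=-0.3227 Im=0.2562

Split into d^4_{1,3}(β=1.0074) × two z-phases.
Half-angle: c=0.875803, s=0.482669. N=√(120·6·5040·1)=1904.940944
k∈{2,3} keeps every argument non-negative
  k=2: (−1)^0·1904.9409/(240)·0.8758^6·0.4827^2 = +0.834463
  k=3: (−1)^1·1904.9409/(144)·0.8758^4·0.4827^4 = -0.422418
d^4_{1,3}(1.0074) = +0.834463 -0.422418 = +0.412045
Attach z-rotation phases: D = e^{-i(1)(1.8951)}·(+0.412045)·e^{-i(3)(4.828)} = -0.322679+0.256241i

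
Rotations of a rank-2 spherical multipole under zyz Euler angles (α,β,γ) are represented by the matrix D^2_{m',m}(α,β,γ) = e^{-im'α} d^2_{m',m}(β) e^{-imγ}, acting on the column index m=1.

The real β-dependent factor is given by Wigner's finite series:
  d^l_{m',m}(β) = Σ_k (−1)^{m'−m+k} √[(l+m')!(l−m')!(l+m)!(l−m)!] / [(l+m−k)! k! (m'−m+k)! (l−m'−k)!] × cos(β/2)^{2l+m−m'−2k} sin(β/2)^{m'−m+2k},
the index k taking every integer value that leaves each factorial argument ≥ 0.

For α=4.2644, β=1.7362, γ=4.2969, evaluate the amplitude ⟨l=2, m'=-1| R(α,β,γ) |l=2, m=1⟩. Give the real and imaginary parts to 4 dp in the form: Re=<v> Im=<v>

First d^2_{-1,1}(β=1.7362), then the phase factors e^{-i(-1)α} and e^{-i(1)γ}:
c=cos(1.7362/2)=0.646278, s=sin(1.7362/2)=0.763102; N=√[1·6·6·1]=6.000000
k∈{2,3} keeps every argument non-negative
  k=2: (−1)^0·6.0000/(2)·0.6463^2·0.7631^2 = +0.729668
  k=3: (−1)^1·6.0000/(6)·0.6463^0·0.7631^4 = -0.339103
d^2_{-1,1}(1.7362) = +0.729668 -0.339103 = +0.390565
Attach z-rotation phases: D = e^{-i(-1)(4.2644)}·(+0.390565)·e^{-i(1)(4.2969)} = +0.390359-0.012691i

Re=0.3904 Im=-0.0127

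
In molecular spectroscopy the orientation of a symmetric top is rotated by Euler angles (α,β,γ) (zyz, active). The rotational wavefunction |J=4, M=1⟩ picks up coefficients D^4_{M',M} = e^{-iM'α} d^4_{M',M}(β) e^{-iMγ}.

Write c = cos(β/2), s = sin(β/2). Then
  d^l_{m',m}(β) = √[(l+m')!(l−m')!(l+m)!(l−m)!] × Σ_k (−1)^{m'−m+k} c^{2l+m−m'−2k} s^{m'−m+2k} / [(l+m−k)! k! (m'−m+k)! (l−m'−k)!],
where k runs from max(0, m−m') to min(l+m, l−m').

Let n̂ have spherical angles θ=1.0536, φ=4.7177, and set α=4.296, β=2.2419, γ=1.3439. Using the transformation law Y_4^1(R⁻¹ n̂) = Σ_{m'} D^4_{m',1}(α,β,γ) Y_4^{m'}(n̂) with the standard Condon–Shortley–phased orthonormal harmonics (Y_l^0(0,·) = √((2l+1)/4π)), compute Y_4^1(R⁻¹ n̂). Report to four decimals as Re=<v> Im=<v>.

Need the full column D^4_{m',1} for m'=−4..4 at α=4.296, β=2.2419, γ=1.3439.
cos(β/2)=0.434827, sin(β/2)=0.900514
d^4_{-4,1}: single k=5 term ⇒ +0.364331;  D = -0.361155-0.048002i
d^4_{-3,1}: k∈[4..5] ⇒ +0.310991 -0.800288 = -0.489297;  D = -0.255134+0.417514i
d^4_{-2,1}: k∈[3..5] ⇒ +0.160535 -1.032781 +0.885903 = +0.013656;  D = +0.007777+0.011225i
d^4_{-1,1}: k∈[2..5] ⇒ +0.054813 -0.705261 +1.512402 -0.432438 = +0.429516;  D = -0.421828+0.080904i
d^4_{0,1}: k∈[1..4] ⇒ +0.011836 -0.304594 +1.306377 -0.933823 = +0.079796;  D = +0.017950-0.077751i
d^4_{1,1}: k∈[0..3] ⇒ +0.001278 -0.082219 +0.705261 -1.008268 = -0.383948;  D = -0.307208-0.230303i
d^4_{2,1}: k∈[0..2] ⇒ -0.011229 +0.240802 -0.688521 = -0.458948;  D = +0.400292-0.224497i
d^4_{3,1}: k∈[0..1] ⇒ +0.043506 -0.310991 = -0.267485;  D = +0.025302+0.266285i
d^4_{4,1}: single k=0 term ⇒ -0.084947;  D = -0.080590-0.026855i
Y_4^{m'}(θ=1.0536,φ=4.7177) and Σ D·Y over m':
  (-0.3612-0.0480i)·(+0.2525-0.0054i)  (-0.2551+0.4175i)·(-0.0065-0.4064i)  (+0.0078+0.0112i)·(-0.1798+0.0019i)  (-0.4218+0.0809i)·(-0.0014-0.2620i)  (+0.0180-0.0778i)·(-0.2372+0.0000i)  (-0.3072-0.2303i)·(+0.0014-0.2620i)  (+0.4003-0.2245i)·(-0.1798-0.0019i)  (+0.0253+0.2663i)·(+0.0065-0.4064i)  (-0.0806-0.0269i)·(+0.2525+0.0054i)
Y_4^1(R⁻¹ n̂) = +0.050967+0.321635i

Re=0.0510 Im=0.3216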